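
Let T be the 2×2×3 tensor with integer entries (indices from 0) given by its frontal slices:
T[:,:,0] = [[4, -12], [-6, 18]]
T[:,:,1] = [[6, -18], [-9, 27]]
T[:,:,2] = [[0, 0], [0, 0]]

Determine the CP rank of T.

1

Lower bound: T ≠ 0 (e.g. T[0,0,0] = 4), so rank(T) ≥ 1.
Upper bound: if T = a ⊗ b ⊗ c then every fibre of T is a multiple of the corresponding factor, so read the factors off the fibres through the nonzero entry T[0,0,0] = 4.
The mode-1 fibre T[:,0,0] = [4, -6] gives a = (2, -3) (primitive direction); the mode-2 fibre T[0,:,0] = [4, -12] gives b = (1, -3); then c[k] = T[0,0,k] / (a[0]·b[0]) = [4, 6, 0] / 2 = (2, 3, 0).
Expanding (2, -3) ⊗ (1, -3) ⊗ (2, 3, 0) reproduces all 12 entries of T, so T = (2, -3) ⊗ (1, -3) ⊗ (2, 3, 0) and rank(T) ≤ 1.
These bounds meet, so rank(T) = 1.
Check entry T[1,1,2] = 0: (-3)·(-3)·(0) = 0.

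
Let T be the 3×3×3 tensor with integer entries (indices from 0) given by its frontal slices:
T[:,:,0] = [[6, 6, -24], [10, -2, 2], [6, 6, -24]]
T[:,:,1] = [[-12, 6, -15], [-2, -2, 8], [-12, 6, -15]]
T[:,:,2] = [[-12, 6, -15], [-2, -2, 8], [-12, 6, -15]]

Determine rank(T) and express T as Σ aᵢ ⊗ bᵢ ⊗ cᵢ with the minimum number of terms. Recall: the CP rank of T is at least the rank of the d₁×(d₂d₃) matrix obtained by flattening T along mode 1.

Lower bound: the mode-3 unfolding of T (rows indexed by k, columns by (i,j) = (0,0), (0,1), (0,2), (1,0), (1,1), (1,2), (2,0), (2,1), (2,2)) is [[6, 6, -24, 10, -2, 2, 6, 6, -24], [-12, 6, -15, -2, -2, 8, -12, 6, -15], [-12, 6, -15, -2, -2, 8, -12, 6, -15]].
There the 2×2 minor on rows k ∈ {0, 1}, columns (i,j) ∈ {(0,0), (0,1)} is det [[6, 6], [-12, 6]] = 108 ≠ 0, so this unfolding has rank ≥ 2; CP rank is at least every unfolding rank, so rank(T) ≥ 2. (Unfolding ranks only ever bound the CP rank from below — rank(T) can be strictly larger than all of them — so the matching upper bound has to come from an explicit 2-term decomposition.)
Upper bound — finding two terms. Write S_k = T[:,:,k] for the frontal slices: S₀ = [[6, 6, -24], [10, -2, 2], [6, 6, -24]], S₁ = [[-12, 6, -15], [-2, -2, 8], [-12, 6, -15]], S₂ = [[-12, 6, -15], [-2, -2, 8], [-12, 6, -15]].
If T = a₁ ⊗ b₁ ⊗ c₁ + a₂ ⊗ b₂ ⊗ c₂ then each S_k = c₁[k]·a₁b₁ᵀ + c₂[k]·a₂b₂ᵀ. S₀ and S₁ are linearly independent, so a₁b₁ᵀ and a₂b₂ᵀ must span the same plane of matrices: they are the rank-1 matrices of the form x·S₀ + y·S₁.
The 2×2 minor of x·S₀ + y·S₁ on rows {0,1}, columns {0,1} is −72·x² − 36·xy + 36·y² = (-36)·(2·x − y)(x + y), vanishing at (x:y) = (1:2) and (1:-1).
M₁ = S₀ + 2·S₁ = [[-18, 18, -54], [6, -6, 18], [-18, 18, -54]] = (-6)·[3, -1, 3][1, -1, 3]ᵀ and M₂ = S₀ − S₁ = [[18, 0, -9], [12, 0, -6], [18, 0, -9]] = 3·[3, 2, 3][2, 0, -1]ᵀ, so take a₁ = [3, -1, 3], b₁ = [1, -1, 3], a₂ = [3, 2, 3], b₂ = [2, 0, -1].
Each slice is an integer combination of E₁ = a₁b₁ᵀ and E₂ = a₂b₂ᵀ: S₀ = −2·E₁ + 2·E₂, S₁ = −2·E₁ − E₂, S₂ = −2·E₁ − E₂; reading off coefficients, c₁ = [-2, -2, -2] and c₂ = [2, -1, -1].
Hence T = [3, -1, 3] ⊗ [1, -1, 3] ⊗ [-2, -2, -2] + [3, 2, 3] ⊗ [2, 0, -1] ⊗ [2, -1, -1], so rank(T) ≤ 2.
These bounds meet, so rank(T) = 2.

rank(T) = 2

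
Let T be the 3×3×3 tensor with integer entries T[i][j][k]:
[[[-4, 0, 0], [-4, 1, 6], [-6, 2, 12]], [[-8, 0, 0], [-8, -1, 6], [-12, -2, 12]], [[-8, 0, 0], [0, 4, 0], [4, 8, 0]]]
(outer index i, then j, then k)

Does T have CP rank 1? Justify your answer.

No

The mode-3 unfolding of T (rows indexed by k, columns by (i,j) = (0,0), (0,1), (0,2), (1,0), (1,1), (1,2), (2,0), (2,1), (2,2)) is [[-4, -4, -6, -8, -8, -12, -8, 0, 4], [0, 1, 2, 0, -1, -2, 0, 4, 8], [0, 6, 12, 0, 6, 12, 0, 0, 0]].
There the 3×3 minor on rows k ∈ {0, 1, 2}, columns (i,j) ∈ {(0,0), (0,1), (1,1)} is det [[-4, -4, -8], [0, 1, -1], [0, 6, 6]] = -48 ≠ 0, so this unfolding has rank ≥ 3; CP rank is at least every unfolding rank, so rank(T) ≥ 3.
In particular rank(T) ≥ 3 > 1, so T is not rank-1.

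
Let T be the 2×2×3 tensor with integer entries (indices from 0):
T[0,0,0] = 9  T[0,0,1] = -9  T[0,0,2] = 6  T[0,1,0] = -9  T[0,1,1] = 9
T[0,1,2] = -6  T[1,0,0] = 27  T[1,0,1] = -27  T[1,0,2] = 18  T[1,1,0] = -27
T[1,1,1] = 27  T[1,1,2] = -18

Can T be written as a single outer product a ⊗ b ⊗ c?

The mode-1 fibre T[:,0,0] = [9, 27] gives a = [1, 3] (primitive direction); the mode-2 fibre T[0,:,0] = [9, -9] gives b = [1, -1]; then c[k] = T[0,0,k] / (a[0]·b[0]) = [9, -9, 6] / 1 = [9, -9, 6].
Expanding [1, 3] ⊗ [1, -1] ⊗ [9, -9, 6] reproduces all 12 entries of T, so T = [1, 3] ⊗ [1, -1] ⊗ [9, -9, 6] and rank(T) ≤ 1.
Equivalently every frontal slice T[:,:,k] is c[k] times the rank-1 matrix [1, 3] ⊗ [1, -1]. So T has rank 1 (it is nonzero).

Yes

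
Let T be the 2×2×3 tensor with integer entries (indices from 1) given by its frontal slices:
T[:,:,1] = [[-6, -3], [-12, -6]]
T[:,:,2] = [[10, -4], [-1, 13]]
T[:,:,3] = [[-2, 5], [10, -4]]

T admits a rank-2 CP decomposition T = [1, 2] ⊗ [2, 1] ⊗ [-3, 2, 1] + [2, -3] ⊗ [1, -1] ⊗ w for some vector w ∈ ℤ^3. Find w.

w = [0, 3, -2]

Subtract the known terms from T to get the rank-1 residual R = [2, -3] ⊗ [1, -1] ⊗ w, so R[i,j,k] = a[i]·b[j]·w[k]. Pick indices with nonzero a[1]·b[1] = (2)·(1) = 2. Only the fibre through (1,1,·) is needed: R[1,1,:] = T[1,1,:] − Σₗ aₗ[1]bₗ[1]cₗ = [-6, 10, -2] − (1)·(2)·[-3, 2, 1] = [0, 6, -4]. Then w[k] = R[1,1,k] / 2 for each k, giving w = [0, 6, -4] / 2 = [0, 3, -2].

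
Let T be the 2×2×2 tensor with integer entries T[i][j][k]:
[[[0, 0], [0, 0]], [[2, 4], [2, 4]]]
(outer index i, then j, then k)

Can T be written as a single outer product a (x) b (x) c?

If T = a (x) b (x) c then every fibre of T is a multiple of the corresponding factor, so read the factors off the fibres through the nonzero entry T[1,0,0] = 2.
The mode-1 fibre T[:,0,0] = [0, 2] gives a = (0, 1) (primitive direction); the mode-2 fibre T[1,:,0] = [2, 2] gives b = (1, 1); then c[k] = T[1,0,k] / (a[1]·b[0]) = [2, 4] / 1 = (2, 4).
Expanding (0, 1) (x) (1, 1) (x) (2, 4) reproduces all 8 entries of T, so T = (0, 1) (x) (1, 1) (x) (2, 4) and rank(T) ≤ 1.
Equivalently every frontal slice T[:,:,k] is c[k] times the rank-1 matrix (0, 1) (x) (1, 1). So T has rank 1 (it is nonzero).

Yes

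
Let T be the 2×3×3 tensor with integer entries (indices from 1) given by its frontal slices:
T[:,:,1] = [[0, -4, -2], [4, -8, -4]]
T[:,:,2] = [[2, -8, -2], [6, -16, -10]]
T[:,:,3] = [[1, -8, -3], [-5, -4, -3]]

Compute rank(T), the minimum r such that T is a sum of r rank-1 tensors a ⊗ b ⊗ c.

3

Lower bound: the mode-2 unfolding of T (rows indexed by j, columns by (i,k) = (1,1), (1,2), (1,3), (2,1), (2,2), (2,3)) is [[0, 2, 1, 4, 6, -5], [-4, -8, -8, -8, -16, -4], [-2, -2, -3, -4, -10, -3]].
There the 3×3 minor on rows j ∈ {1, 2, 3}, columns (i,k) ∈ {(1,1), (1,2), (2,1)} is det [[0, 2, 4], [-4, -8, -8], [-2, -2, -4]] = -32 ≠ 0, so this unfolding has rank ≥ 3; CP rank is at least every unfolding rank, so rank(T) ≥ 3. (Flattening ranks never certify an upper bound on CP rank; for that we must actually write T with 3 rank-1 terms.)
Upper bound: T is a sum of 3 rank-1 terms, T = (0, 1) ⊗ (2, -2, -1) ⊗ (2, 4, -2) + (1, -1) ⊗ (1, 0, 1) ⊗ (0, 2, 1) + (1, 1) ⊗ (0, 2, 1) ⊗ (-2, -4, -4) (written with every a and b primitive with positive leading entry and the scale carried by c; CP decompositions are not unique, and this one is verified by expanding entrywise), so rank(T) ≤ 3.
These bounds meet, so rank(T) = 3.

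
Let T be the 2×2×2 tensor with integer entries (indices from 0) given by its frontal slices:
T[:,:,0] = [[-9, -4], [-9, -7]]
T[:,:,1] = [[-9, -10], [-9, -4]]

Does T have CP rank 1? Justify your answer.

No

The mode-3 unfolding of T (rows indexed by k, columns by (i,j) = (0,0), (0,1), (1,0), (1,1)) is [[-9, -4, -9, -7], [-9, -10, -9, -4]].
There the 2×2 minor on rows k ∈ {0, 1}, columns (i,j) ∈ {(0,0), (0,1)} is det [[-9, -4], [-9, -10]] = 54 ≠ 0, so this unfolding has rank ≥ 2; CP rank is at least every unfolding rank, so rank(T) ≥ 2.
In particular rank(T) ≥ 2 > 1, so T is not rank-1.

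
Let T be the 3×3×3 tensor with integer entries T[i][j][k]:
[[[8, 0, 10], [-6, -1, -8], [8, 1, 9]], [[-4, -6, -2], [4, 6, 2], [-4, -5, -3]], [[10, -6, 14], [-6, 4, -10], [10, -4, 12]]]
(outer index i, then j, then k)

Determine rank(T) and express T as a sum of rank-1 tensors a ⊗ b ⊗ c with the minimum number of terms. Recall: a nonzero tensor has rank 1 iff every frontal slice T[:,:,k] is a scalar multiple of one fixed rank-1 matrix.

Lower bound: the mode-1 unfolding of T (rows indexed by i, columns by (j,k) = (0,0), (0,1), (0,2), (1,0), (1,1), (1,2), (2,0), (2,1), (2,2)) is [[8, 0, 10, -6, -1, -8, 8, 1, 9], [-4, -6, -2, 4, 6, 2, -4, -5, -3], [10, -6, 14, -6, 4, -10, 10, -4, 12]].
There the 3×3 minor on rows i ∈ {0, 1, 2}, columns (j,k) ∈ {(0,0), (0,1), (0,2)} is det [[8, 0, 10], [-4, -6, -2], [10, -6, 14]] = 72 ≠ 0, so this unfolding has rank ≥ 3; CP rank is at least every unfolding rank, so rank(T) ≥ 3. (This is only a lower bound: in general the CP rank may exceed every unfolding rank, so we still need to exhibit 3 rank-1 terms summing to T.)
Upper bound: T is a sum of 3 rank-1 terms, T = (1, 0, 2) ⊗ (2, -1, 2) ⊗ (2, -1, 2) + (1, 1, 2) ⊗ (2, -2, 1) ⊗ (0, -1, 1) + (2, -2, 1) ⊗ (1, -1, 1) ⊗ (2, 2, 2) (one valid choice — decompositions are not unique — normalised so each a, b is primitive with positive first nonzero entry; check it by expanding all entries), so rank(T) ≤ 3.
These bounds meet, so rank(T) = 3.

rank(T) = 3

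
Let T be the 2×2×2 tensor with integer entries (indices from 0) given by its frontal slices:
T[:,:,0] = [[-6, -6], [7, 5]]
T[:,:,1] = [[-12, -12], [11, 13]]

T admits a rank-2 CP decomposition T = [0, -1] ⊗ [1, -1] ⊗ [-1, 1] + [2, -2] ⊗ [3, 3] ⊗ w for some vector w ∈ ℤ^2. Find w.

Subtract the known terms from T to get the rank-1 residual R = [2, -2] ⊗ [3, 3] ⊗ w, so R[i,j,k] = a[i]·b[j]·w[k]. Pick indices with nonzero a[0]·b[0] = (2)·(3) = 6. Only the fibre through (0,0,·) is needed: R[0,0,:] = T[0,0,:] − Σₗ aₗ[0]bₗ[0]cₗ = [-6, -12] − (0)·(1)·[-1, 1] = [-6, -12]. Then w[k] = R[0,0,k] / 6 for each k, giving w = [-6, -12] / 6 = [-1, -2].

w = [-1, -2]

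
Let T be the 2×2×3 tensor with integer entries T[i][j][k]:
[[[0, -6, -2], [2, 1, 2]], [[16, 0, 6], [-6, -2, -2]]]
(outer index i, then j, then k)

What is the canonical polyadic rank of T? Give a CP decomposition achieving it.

Lower bound: the mode-3 unfolding of T (rows indexed by k, columns by (i,j) = (0,0), (0,1), (1,0), (1,1)) is [[0, 2, 16, -6], [-6, 1, 0, -2], [-2, 2, 6, -2]].
There the 3×3 minor on rows k ∈ {0, 1, 2}, columns (i,j) ∈ {(0,0), (0,1), (1,0)} is det [[0, 2, 16], [-6, 1, 0], [-2, 2, 6]] = -88 ≠ 0, so this unfolding has rank ≥ 3; CP rank is at least every unfolding rank, so rank(T) ≥ 3. (Unfolding ranks only ever bound the CP rank from below — rank(T) can be strictly larger than all of them — so the matching upper bound has to come from an explicit 3-term decomposition.)
Upper bound: T is a sum of 3 rank-1 terms, T = [0, 1] ∘ [2, -1] ∘ [2, 0, -2] + [1, -2] ∘ [2, -1] ∘ [-2, -1, -2] + [1, 1] ∘ [1, 0] ∘ [4, -4, 2] (one valid choice — decompositions are not unique — normalised so each a, b is primitive with positive first nonzero entry; check it by expanding all entries), so rank(T) ≤ 3.
These bounds meet, so rank(T) = 3.

rank(T) = 3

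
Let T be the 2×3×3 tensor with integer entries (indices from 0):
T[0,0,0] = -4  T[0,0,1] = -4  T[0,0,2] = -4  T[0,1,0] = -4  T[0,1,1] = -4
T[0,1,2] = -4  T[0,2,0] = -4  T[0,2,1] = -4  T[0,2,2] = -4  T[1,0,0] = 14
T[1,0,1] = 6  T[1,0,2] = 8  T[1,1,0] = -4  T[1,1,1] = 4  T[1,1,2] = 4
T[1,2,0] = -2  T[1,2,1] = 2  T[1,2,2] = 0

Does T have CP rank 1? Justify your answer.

The mode-2 unfolding of T (rows indexed by j, columns by (i,k) = (0,0), (0,1), (0,2), (1,0), (1,1), (1,2)) is [[-4, -4, -4, 14, 6, 8], [-4, -4, -4, -4, 4, 4], [-4, -4, -4, -2, 2, 0]].
There the 3×3 minor on rows j ∈ {0, 1, 2}, columns (i,k) ∈ {(0,0), (1,0), (1,1)} is det [[-4, 14, 6], [-4, -4, 4], [-4, -2, 2]] = -160 ≠ 0, so this unfolding has rank ≥ 3; CP rank is at least every unfolding rank, so rank(T) ≥ 3.
In particular rank(T) ≥ 3 > 1, so T is not rank-1.

No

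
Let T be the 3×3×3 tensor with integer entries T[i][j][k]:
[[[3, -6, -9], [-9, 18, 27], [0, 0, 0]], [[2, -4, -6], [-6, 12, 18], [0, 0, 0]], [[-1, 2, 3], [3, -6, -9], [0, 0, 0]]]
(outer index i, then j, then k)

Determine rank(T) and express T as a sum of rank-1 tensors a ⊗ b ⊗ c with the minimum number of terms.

Lower bound: T ≠ 0 (e.g. T[0,0,0] = 3), so rank(T) ≥ 1.
Upper bound: if T = a ⊗ b ⊗ c then every fibre of T is a multiple of the corresponding factor, so read the factors off the fibres through the nonzero entry T[0,0,0] = 3.
The mode-1 fibre T[:,0,0] = [3, 2, -1] gives a = [3, 2, -1] (primitive direction); the mode-2 fibre T[0,:,0] = [3, -9, 0] gives b = [1, -3, 0]; then c[k] = T[0,0,k] / (a[0]·b[0]) = [3, -6, -9] / 3 = [1, -2, -3].
Expanding [3, 2, -1] ⊗ [1, -3, 0] ⊗ [1, -2, -3] reproduces all 27 entries of T, so T = [3, 2, -1] ⊗ [1, -3, 0] ⊗ [1, -2, -3] and rank(T) ≤ 1.
These bounds meet, so rank(T) = 1.

rank(T) = 1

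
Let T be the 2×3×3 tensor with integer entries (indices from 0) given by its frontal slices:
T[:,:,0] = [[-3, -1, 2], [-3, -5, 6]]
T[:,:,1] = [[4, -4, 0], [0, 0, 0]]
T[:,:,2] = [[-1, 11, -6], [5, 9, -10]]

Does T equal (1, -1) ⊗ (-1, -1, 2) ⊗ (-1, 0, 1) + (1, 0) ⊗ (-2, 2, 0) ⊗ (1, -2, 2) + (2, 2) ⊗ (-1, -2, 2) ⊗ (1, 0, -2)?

Reconstruct entrywise from the claimed factors. For example, T[0,1,1] = -4 and Σₗ aₗ[0]bₗ[1]cₗ[1] = (1)·(-1)·(0) + (1)·(2)·(-2) + (2)·(-2)·(0) = -4; checking all 18 entries, every one matches. The claim holds.

Yes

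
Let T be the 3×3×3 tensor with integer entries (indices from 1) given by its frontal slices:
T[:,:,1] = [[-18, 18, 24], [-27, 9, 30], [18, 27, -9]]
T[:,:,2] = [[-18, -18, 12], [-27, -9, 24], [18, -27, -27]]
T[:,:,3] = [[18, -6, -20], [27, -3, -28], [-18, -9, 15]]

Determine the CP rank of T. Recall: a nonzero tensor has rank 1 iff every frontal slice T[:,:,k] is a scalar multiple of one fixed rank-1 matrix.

Lower bound: the mode-1 unfolding of T (rows indexed by i, columns by (j,k) = (1,1), (1,2), (1,3), (2,1), (2,2), (2,3), (3,1), (3,2), (3,3)) is [[-18, -18, 18, 18, -18, -6, 24, 12, -20], [-27, -27, 27, 9, -9, -3, 30, 24, -28], [18, 18, -18, 27, -27, -9, -9, -27, 15]].
There the 2×2 minor on rows i ∈ {1, 2}, columns (j,k) ∈ {(1,1), (2,1)} is det [[-18, 18], [-27, 9]] = 324 ≠ 0, so this unfolding has rank ≥ 2; CP rank is at least every unfolding rank, so rank(T) ≥ 2. (This is only a lower bound: in general the CP rank may exceed every unfolding rank, so we still need to exhibit 2 rank-1 terms summing to T.)
Upper bound — finding two terms. Write S_k = T[:,:,k] for the frontal slices: S₁ = [[-18, 18, 24], [-27, 9, 30], [18, 27, -9]], S₂ = [[-18, -18, 12], [-27, -9, 24], [18, -27, -27]], S₃ = [[18, -6, -20], [27, -3, -28], [-18, -9, 15]].
If T = a₁ ⊗ b₁ ⊗ c₁ + a₂ ⊗ b₂ ⊗ c₂ then each S_k = c₁[k]·a₁b₁ᵀ + c₂[k]·a₂b₂ᵀ. S₁ and S₂ are linearly independent, so a₁b₁ᵀ and a₂b₂ᵀ must span the same plane of matrices: they are the rank-1 matrices of the form x·S₁ + y·S₂.
The 2×2 minor of x·S₁ + y·S₂ on rows {1,2}, columns {1,2} is 324·x² − 324·y² = 324·(x − y)(x + y), vanishing at (x:y) = (1:1) and (1:-1).
M₁ = S₁ + S₂ = [[-36, 0, 36], [-54, 0, 54], [36, 0, -36]] = (-18)·[2, 3, -2][1, 0, -1]ᵀ and M₂ = S₁ − S₂ = [[0, 36, 12], [0, 18, 6], [0, 54, 18]] = 6·[2, 1, 3][0, 3, 1]ᵀ, so take a₁ = [2, 3, -2], b₁ = [1, 0, -1], a₂ = [2, 1, 3], b₂ = [0, 3, 1].
Each slice is an integer combination of E₁ = a₁b₁ᵀ and E₂ = a₂b₂ᵀ: S₁ = −9·E₁ + 3·E₂, S₂ = −9·E₁ − 3·E₂, S₃ = 9·E₁ − E₂; reading off coefficients, c₁ = [-9, -9, 9] and c₂ = [3, -3, -1].
Hence T = [2, 3, -2] ⊗ [1, 0, -1] ⊗ [-9, -9, 9] + [2, 1, 3] ⊗ [0, 3, 1] ⊗ [3, -3, -1], so rank(T) ≤ 2.
These bounds meet, so rank(T) = 2.

2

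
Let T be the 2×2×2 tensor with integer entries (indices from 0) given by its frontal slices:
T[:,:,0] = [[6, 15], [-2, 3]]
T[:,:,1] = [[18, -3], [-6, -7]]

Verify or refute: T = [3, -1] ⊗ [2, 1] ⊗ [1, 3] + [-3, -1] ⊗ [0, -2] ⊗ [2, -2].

Reconstruct entrywise from the claimed factors. For example, T[0,1,1] = -3 and Σₗ aₗ[0]bₗ[1]cₗ[1] = (3)·(1)·(3) + (-3)·(-2)·(-2) = -3; checking all 8 entries, every one matches. The claim holds.

Yes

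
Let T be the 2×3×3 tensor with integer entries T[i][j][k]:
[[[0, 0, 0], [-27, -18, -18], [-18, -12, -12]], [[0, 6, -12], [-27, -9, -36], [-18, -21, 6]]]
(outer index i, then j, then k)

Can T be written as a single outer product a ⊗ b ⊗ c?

The mode-1 unfolding of T (rows indexed by i, columns by (j,k) = (0,0), (0,1), (0,2), (1,0), (1,1), (1,2), (2,0), (2,1), (2,2)) is [[0, 0, 0, -27, -18, -18, -18, -12, -12], [0, 6, -12, -27, -9, -36, -18, -21, 6]].
There the 2×2 minor on rows i ∈ {0, 1}, columns (j,k) ∈ {(0,1), (1,0)} is det [[0, -27], [6, -27]] = 162 ≠ 0, so this unfolding has rank ≥ 2; CP rank is at least every unfolding rank, so rank(T) ≥ 2.
In particular rank(T) ≥ 2 > 1, so T is not rank-1.

No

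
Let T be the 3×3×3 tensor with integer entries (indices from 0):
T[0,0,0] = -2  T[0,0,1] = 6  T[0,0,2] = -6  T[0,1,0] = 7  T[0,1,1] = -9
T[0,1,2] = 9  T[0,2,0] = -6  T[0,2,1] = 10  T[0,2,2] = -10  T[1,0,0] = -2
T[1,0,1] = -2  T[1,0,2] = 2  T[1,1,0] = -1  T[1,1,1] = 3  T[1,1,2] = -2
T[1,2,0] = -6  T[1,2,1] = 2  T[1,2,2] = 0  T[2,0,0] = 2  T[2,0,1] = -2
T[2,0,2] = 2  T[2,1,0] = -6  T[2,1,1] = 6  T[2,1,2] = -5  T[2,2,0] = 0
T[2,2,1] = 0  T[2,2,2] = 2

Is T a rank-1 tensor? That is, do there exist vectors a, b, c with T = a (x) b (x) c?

The mode-2 unfolding of T (rows indexed by j, columns by (i,k) = (0,0), (0,1), (0,2), (1,0), (1,1), (1,2), (2,0), (2,1), (2,2)) is [[-2, 6, -6, -2, -2, 2, 2, -2, 2], [7, -9, 9, -1, 3, -2, -6, 6, -5], [-6, 10, -10, -6, 2, 0, 0, 0, 2]].
There the 3×3 minor on rows j ∈ {0, 1, 2}, columns (i,k) ∈ {(0,0), (0,1), (1,0)} is det [[-2, 6, -2], [7, -9, -1], [-6, 10, -6]] = 128 ≠ 0, so this unfolding has rank ≥ 3; CP rank is at least every unfolding rank, so rank(T) ≥ 3.
In particular rank(T) ≥ 3 > 1, so T is not rank-1.

No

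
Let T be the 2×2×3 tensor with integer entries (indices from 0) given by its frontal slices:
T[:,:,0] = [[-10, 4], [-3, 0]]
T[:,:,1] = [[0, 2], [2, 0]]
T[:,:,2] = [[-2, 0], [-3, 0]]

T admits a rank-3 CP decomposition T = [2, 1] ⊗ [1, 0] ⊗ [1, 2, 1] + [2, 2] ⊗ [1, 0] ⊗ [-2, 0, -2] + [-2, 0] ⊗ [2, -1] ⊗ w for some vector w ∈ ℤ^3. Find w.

w = [2, 1, 0]

Subtract the known terms from T to get the rank-1 residual R = [-2, 0] ⊗ [2, -1] ⊗ w, so R[i,j,k] = a[i]·b[j]·w[k]. Pick indices with nonzero a[0]·b[0] = (-2)·(2) = -4. Only the fibre through (0,0,·) is needed: R[0,0,:] = T[0,0,:] − Σₗ aₗ[0]bₗ[0]cₗ = [-10, 0, -2] − (2)·(1)·[1, 2, 1] − (2)·(1)·[-2, 0, -2] = [-8, -4, 0]. Then w[k] = R[0,0,k] / -4 for each k, giving w = [-8, -4, 0] / -4 = [2, 1, 0].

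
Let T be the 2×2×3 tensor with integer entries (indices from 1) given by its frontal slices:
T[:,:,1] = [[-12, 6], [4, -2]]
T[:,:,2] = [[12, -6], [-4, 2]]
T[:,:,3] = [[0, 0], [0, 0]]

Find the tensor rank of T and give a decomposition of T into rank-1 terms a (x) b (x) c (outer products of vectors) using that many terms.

Lower bound: T ≠ 0 (e.g. T[1,1,1] = -12), so rank(T) ≥ 1.
Upper bound: if T = a (x) b (x) c then every fibre of T is a multiple of the corresponding factor, so read the factors off the fibres through the nonzero entry T[1,1,1] = -12.
The mode-1 fibre T[:,1,1] = [-12, 4] gives a = [3, -1] (primitive direction); the mode-2 fibre T[1,:,1] = [-12, 6] gives b = [2, -1]; then c[k] = T[1,1,k] / (a[1]·b[1]) = [-12, 12, 0] / 6 = [-2, 2, 0].
Expanding [3, -1] (x) [2, -1] (x) [-2, 2, 0] reproduces all 12 entries of T, so T = [3, -1] (x) [2, -1] (x) [-2, 2, 0] and rank(T) ≤ 1.
These bounds meet, so rank(T) = 1.

rank(T) = 1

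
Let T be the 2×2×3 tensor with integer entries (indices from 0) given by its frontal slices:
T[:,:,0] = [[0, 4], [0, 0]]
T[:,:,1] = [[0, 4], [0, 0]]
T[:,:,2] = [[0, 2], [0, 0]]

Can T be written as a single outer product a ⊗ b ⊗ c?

Yes

If T = a ⊗ b ⊗ c then every fibre of T is a multiple of the corresponding factor, so read the factors off the fibres through the nonzero entry T[0,1,0] = 4.
The mode-1 fibre T[:,1,0] = [4, 0] gives a = (1, 0) (primitive direction); the mode-2 fibre T[0,:,0] = [0, 4] gives b = (0, 1); then c[k] = T[0,1,k] / (a[0]·b[1]) = [4, 4, 2] / 1 = (4, 4, 2).
Expanding (1, 0) ⊗ (0, 1) ⊗ (4, 4, 2) reproduces all 12 entries of T, so T = (1, 0) ⊗ (0, 1) ⊗ (4, 4, 2) and rank(T) ≤ 1.
Equivalently every frontal slice T[:,:,k] is c[k] times the rank-1 matrix (1, 0) ⊗ (0, 1). So T has rank 1 (it is nonzero).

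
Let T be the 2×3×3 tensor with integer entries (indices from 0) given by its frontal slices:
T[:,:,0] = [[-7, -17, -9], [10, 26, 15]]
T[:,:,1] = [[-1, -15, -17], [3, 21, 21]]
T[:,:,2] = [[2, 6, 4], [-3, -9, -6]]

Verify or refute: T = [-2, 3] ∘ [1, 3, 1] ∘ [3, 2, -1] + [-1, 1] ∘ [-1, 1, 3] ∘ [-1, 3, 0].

No

Reconstruct entry (0,2,0) from the claimed factors: Σₗ aₗ[0]bₗ[2]cₗ[0] = (-2)·(1)·(3) + (-1)·(3)·(-1) = -3, but T[0,2,0] = -9. The claim is false.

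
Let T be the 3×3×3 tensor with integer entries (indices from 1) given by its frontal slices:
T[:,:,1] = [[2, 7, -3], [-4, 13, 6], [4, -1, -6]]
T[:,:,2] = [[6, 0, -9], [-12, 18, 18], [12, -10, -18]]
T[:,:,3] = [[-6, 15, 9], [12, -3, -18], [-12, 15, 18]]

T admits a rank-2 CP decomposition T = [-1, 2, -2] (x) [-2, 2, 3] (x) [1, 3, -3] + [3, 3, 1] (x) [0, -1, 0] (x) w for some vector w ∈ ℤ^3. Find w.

w = [-3, -2, -3]

Subtract the known terms from T to get the rank-1 residual R = [3, 3, 1] (x) [0, -1, 0] (x) w, so R[i,j,k] = a[i]·b[j]·w[k]. Pick indices with nonzero a[1]·b[2] = (3)·(-1) = -3. Only the fibre through (1,2,·) is needed: R[1,2,:] = T[1,2,:] − Σₗ aₗ[1]bₗ[2]cₗ = [7, 0, 15] − (-1)·(2)·[1, 3, -3] = [9, 6, 9]. Then w[k] = R[1,2,k] / -3 for each k, giving w = [9, 6, 9] / -3 = [-3, -2, -3].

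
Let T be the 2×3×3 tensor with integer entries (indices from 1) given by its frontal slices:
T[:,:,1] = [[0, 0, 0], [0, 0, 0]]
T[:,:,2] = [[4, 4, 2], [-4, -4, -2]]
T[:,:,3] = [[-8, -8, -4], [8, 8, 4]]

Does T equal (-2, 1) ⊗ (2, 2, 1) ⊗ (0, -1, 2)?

Reconstruct entry (2,1,2) from the claimed factors: Σₗ aₗ[2]bₗ[1]cₗ[2] = (1)·(2)·(-1) = -2, but T[2,1,2] = -4. The claim is false.

No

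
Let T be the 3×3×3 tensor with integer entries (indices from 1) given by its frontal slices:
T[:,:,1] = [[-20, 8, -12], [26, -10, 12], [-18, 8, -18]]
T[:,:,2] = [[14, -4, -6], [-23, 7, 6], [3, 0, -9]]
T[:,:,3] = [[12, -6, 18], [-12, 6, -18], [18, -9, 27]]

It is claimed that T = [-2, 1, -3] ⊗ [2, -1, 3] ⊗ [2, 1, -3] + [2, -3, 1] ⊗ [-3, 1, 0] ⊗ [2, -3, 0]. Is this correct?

No

Reconstruct entry (2,1,1) from the claimed factors: Σₗ aₗ[2]bₗ[1]cₗ[1] = (1)·(2)·(2) + (-3)·(-3)·(2) = 22, but T[2,1,1] = 26. The claim is false.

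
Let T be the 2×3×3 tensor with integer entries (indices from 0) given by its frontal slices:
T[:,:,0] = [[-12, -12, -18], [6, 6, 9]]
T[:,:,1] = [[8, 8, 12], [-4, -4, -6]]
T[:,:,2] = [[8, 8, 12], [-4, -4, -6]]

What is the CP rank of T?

1

Lower bound: T ≠ 0 (e.g. T[0,0,0] = -12), so rank(T) ≥ 1.
Upper bound: if T = a ⊗ b ⊗ c then every fibre of T is a multiple of the corresponding factor, so read the factors off the fibres through the nonzero entry T[0,0,0] = -12.
The mode-1 fibre T[:,0,0] = [-12, 6] gives a = [2, -1] (primitive direction); the mode-2 fibre T[0,:,0] = [-12, -12, -18] gives b = [2, 2, 3]; then c[k] = T[0,0,k] / (a[0]·b[0]) = [-12, 8, 8] / 4 = [-3, 2, 2].
Expanding [2, -1] ⊗ [2, 2, 3] ⊗ [-3, 2, 2] reproduces all 18 entries of T, so T = [2, -1] ⊗ [2, 2, 3] ⊗ [-3, 2, 2] and rank(T) ≤ 1.
These bounds meet, so rank(T) = 1.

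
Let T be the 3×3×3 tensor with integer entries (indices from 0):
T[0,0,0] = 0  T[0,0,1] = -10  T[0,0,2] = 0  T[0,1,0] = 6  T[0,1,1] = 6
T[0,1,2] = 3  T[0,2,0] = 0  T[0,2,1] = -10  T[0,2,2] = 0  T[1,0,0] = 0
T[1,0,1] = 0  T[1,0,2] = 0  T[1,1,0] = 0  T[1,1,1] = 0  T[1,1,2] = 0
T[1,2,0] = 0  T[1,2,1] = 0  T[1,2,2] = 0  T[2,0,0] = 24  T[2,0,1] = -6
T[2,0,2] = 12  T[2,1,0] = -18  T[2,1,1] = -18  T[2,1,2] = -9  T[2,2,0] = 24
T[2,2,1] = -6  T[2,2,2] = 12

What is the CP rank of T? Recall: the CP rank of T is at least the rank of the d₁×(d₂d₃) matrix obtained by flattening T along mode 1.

2

Lower bound: the mode-2 unfolding of T (rows indexed by j, columns by (i,k) = (0,0), (0,1), (0,2), (1,0), (1,1), (1,2), (2,0), (2,1), (2,2)) is [[0, -10, 0, 0, 0, 0, 24, -6, 12], [6, 6, 3, 0, 0, 0, -18, -18, -9], [0, -10, 0, 0, 0, 0, 24, -6, 12]].
There the 2×2 minor on rows j ∈ {0, 1}, columns (i,k) ∈ {(0,0), (0,1)} is det [[0, -10], [6, 6]] = 60 ≠ 0, so this unfolding has rank ≥ 2; CP rank is at least every unfolding rank, so rank(T) ≥ 2. (Flattening ranks never certify an upper bound on CP rank; for that we must actually write T with 2 rank-1 terms.)
Upper bound — finding two terms. Write S_k = T[:,:,k] for the frontal slices: S₀ = [[0, 6, 0], [0, 0, 0], [24, -18, 24]], S₁ = [[-10, 6, -10], [0, 0, 0], [-6, -18, -6]], S₂ = [[0, 3, 0], [0, 0, 0], [12, -9, 12]].
If T = a₁ ⊗ b₁ ⊗ c₁ + a₂ ⊗ b₂ ⊗ c₂ then each S_k = c₁[k]·a₁b₁ᵀ + c₂[k]·a₂b₂ᵀ. S₀ and S₁ are linearly independent, so a₁b₁ᵀ and a₂b₂ᵀ must span the same plane of matrices: they are the rank-1 matrices of the form x·S₀ + y·S₁.
The 2×2 minor of x·S₀ + y·S₁ on rows {0,2}, columns {0,1} is −144·x² + 72·xy + 216·y² = (-72)·(2·x − 3·y)(x + y), vanishing at (x:y) = (3:2) and (1:-1).
M₁ = 3·S₀ + 2·S₁ = [[-20, 30, -20], [0, 0, 0], [60, -90, 60]] = (-10)·[1, 0, -3][2, -3, 2]ᵀ and M₂ = S₀ − S₁ = [[10, 0, 10], [0, 0, 0], [30, 0, 30]] = 10·[1, 0, 3][1, 0, 1]ᵀ, so take a₁ = [1, 0, -3], b₁ = [2, -3, 2], a₂ = [1, 0, 3], b₂ = [1, 0, 1].
Each slice is an integer combination of E₁ = a₁b₁ᵀ and E₂ = a₂b₂ᵀ: S₀ = −2·E₁ + 4·E₂, S₁ = −2·E₁ − 6·E₂, S₂ = −E₁ + 2·E₂; reading off coefficients, c₁ = [-2, -2, -1] and c₂ = [4, -6, 2].
Hence T = [1, 0, -3] ⊗ [2, -3, 2] ⊗ [-2, -2, -1] + [1, 0, 3] ⊗ [1, 0, 1] ⊗ [4, -6, 2], so rank(T) ≤ 2.
These bounds meet, so rank(T) = 2.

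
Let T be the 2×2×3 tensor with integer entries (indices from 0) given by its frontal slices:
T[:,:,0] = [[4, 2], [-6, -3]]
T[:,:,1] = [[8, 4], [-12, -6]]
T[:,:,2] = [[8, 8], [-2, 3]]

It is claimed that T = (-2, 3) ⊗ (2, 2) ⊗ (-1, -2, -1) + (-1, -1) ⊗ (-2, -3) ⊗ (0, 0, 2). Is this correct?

Reconstruct entry (0,1,0) from the claimed factors: Σₗ aₗ[0]bₗ[1]cₗ[0] = (-2)·(2)·(-1) + (-1)·(-3)·(0) = 4, but T[0,1,0] = 2. The claim is false.

No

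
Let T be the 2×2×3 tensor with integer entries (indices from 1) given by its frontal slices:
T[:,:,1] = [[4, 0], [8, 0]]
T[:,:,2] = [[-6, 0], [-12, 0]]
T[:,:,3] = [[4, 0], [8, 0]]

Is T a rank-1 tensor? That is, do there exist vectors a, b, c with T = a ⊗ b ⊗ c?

Yes

If T = a ⊗ b ⊗ c then every fibre of T is a multiple of the corresponding factor, so read the factors off the fibres through the nonzero entry T[1,1,1] = 4.
The mode-1 fibre T[:,1,1] = [4, 8] gives a = (1, 2) (primitive direction); the mode-2 fibre T[1,:,1] = [4, 0] gives b = (1, 0); then c[k] = T[1,1,k] / (a[1]·b[1]) = [4, -6, 4] / 1 = (4, -6, 4).
Expanding (1, 2) ⊗ (1, 0) ⊗ (4, -6, 4) reproduces all 12 entries of T, so T = (1, 2) ⊗ (1, 0) ⊗ (4, -6, 4) and rank(T) ≤ 1.
Equivalently every frontal slice T[:,:,k] is c[k] times the rank-1 matrix (1, 2) ⊗ (1, 0). So T has rank 1 (it is nonzero).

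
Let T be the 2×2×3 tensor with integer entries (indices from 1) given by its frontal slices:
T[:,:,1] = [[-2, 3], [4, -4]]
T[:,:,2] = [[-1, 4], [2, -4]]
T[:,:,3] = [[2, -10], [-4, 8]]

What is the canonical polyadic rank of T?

3

Lower bound: the mode-3 unfolding of T (rows indexed by k, columns by (i,j) = (1,1), (1,2), (2,1), (2,2)) is [[-2, 3, 4, -4], [-1, 4, 2, -4], [2, -10, -4, 8]].
There the 3×3 minor on rows k ∈ {1, 2, 3}, columns (i,j) ∈ {(1,1), (1,2), (2,2)} is det [[-2, 3, -4], [-1, 4, -4], [2, -10, 8]] = 8 ≠ 0, so this unfolding has rank ≥ 3; CP rank is at least every unfolding rank, so rank(T) ≥ 3. (Flattening ranks never certify an upper bound on CP rank; for that we must actually write T with 3 rank-1 terms.)
Upper bound: T is a sum of 3 rank-1 terms, T = [1, -2] ⊗ [1, 0] ⊗ [-2, -1, 2] + [1, -1] ⊗ [0, 1] ⊗ [4, 4, -8] + [1, 0] ⊗ [0, 1] ⊗ [-1, 0, -2] (one valid choice — decompositions are not unique — normalised so each a, b is primitive with positive first nonzero entry; check it by expanding all entries), so rank(T) ≤ 3.
These bounds meet, so rank(T) = 3.
Check entry T[2,1,1] = 4: (-2)·(1)·(-2) + (-1)·(0)·(4) + (0)·(0)·(-1) = 4.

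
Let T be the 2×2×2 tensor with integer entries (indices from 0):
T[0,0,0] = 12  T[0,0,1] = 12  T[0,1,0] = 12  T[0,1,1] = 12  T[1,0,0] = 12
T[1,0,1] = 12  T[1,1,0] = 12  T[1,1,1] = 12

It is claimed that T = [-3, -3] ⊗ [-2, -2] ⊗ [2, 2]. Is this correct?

Yes

Reconstruct entrywise from the claimed factors. For example, T[1,1,0] = 12 and Σₗ aₗ[1]bₗ[1]cₗ[0] = (-3)·(-2)·(2) = 12; checking all 8 entries, every one matches. The claim holds.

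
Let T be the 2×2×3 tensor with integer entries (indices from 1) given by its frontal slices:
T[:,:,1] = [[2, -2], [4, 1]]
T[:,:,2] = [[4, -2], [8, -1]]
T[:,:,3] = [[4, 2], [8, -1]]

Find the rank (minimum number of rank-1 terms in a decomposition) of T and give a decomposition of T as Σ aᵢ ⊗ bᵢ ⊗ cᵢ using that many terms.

Lower bound: the mode-3 unfolding of T (rows indexed by k, columns by (i,j) = (1,1), (1,2), (2,1), (2,2)) is [[2, -2, 4, 1], [4, -2, 8, -1], [4, 2, 8, -1]].
There the 3×3 minor on rows k ∈ {1, 2, 3}, columns (i,j) ∈ {(1,1), (1,2), (2,2)} is det [[2, -2, 1], [4, -2, -1], [4, 2, -1]] = 24 ≠ 0, so this unfolding has rank ≥ 3; CP rank is at least every unfolding rank, so rank(T) ≥ 3. (Flattening ranks never certify an upper bound on CP rank; for that we must actually write T with 3 rank-1 terms.)
Upper bound: T is a sum of 3 rank-1 terms, T = [0, 1] ⊗ [0, 1] ⊗ [0, -2, 0] + [1, 2] ⊗ [1, 0] ⊗ [2, 4, 4] + [2, -1] ⊗ [0, 1] ⊗ [-1, -1, 1] (one valid choice — decompositions are not unique — normalised so each a, b is primitive with positive first nonzero entry; check it by expanding all entries), so rank(T) ≤ 3.
These bounds meet, so rank(T) = 3.

rank(T) = 3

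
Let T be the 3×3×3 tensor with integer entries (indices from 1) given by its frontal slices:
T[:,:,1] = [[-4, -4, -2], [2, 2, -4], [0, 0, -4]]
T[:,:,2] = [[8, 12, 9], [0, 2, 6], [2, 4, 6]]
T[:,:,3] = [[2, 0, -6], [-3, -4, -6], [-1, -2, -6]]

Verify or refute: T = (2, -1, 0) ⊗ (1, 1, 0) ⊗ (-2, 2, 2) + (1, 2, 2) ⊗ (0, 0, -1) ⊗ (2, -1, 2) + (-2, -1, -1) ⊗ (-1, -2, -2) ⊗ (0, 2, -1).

Yes

Reconstruct entrywise from the claimed factors. For example, T[1,1,1] = -4 and Σₗ aₗ[1]bₗ[1]cₗ[1] = (2)·(1)·(-2) + (1)·(0)·(2) + (-2)·(-1)·(0) = -4; checking all 27 entries, every one matches. The claim holds.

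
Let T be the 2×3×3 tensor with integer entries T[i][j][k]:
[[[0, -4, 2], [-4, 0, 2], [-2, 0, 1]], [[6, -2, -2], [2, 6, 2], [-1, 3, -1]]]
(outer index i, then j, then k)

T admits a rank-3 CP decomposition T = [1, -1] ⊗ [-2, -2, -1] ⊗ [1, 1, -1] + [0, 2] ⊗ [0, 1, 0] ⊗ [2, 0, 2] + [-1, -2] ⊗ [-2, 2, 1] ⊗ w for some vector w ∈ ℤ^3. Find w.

Subtract the known terms from T to get the rank-1 residual R = [-1, -2] ⊗ [-2, 2, 1] ⊗ w, so R[i,j,k] = a[i]·b[j]·w[k]. Pick indices with nonzero a[0]·b[0] = (-1)·(-2) = 2. Only the fibre through (0,0,·) is needed: R[0,0,:] = T[0,0,:] − Σₗ aₗ[0]bₗ[0]cₗ = [0, -4, 2] − (1)·(-2)·[1, 1, -1] − (0)·(0)·[2, 0, 2] = [2, -2, 0]. Then w[k] = R[0,0,k] / 2 for each k, giving w = [2, -2, 0] / 2 = [1, -1, 0].

w = [1, -1, 0]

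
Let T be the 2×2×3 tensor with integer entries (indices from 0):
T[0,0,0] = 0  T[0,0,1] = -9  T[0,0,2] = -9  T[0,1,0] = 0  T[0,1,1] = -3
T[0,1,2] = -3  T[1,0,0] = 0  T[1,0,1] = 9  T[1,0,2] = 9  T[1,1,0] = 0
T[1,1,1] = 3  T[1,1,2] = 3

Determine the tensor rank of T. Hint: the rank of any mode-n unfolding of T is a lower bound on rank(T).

Lower bound: T ≠ 0 (e.g. T[0,0,1] = -9), so rank(T) ≥ 1.
Upper bound: if T = a ⊗ b ⊗ c then every fibre of T is a multiple of the corresponding factor, so read the factors off the fibres through the nonzero entry T[0,0,1] = -9.
The mode-1 fibre T[:,0,1] = [-9, 9] gives a = [1, -1] (primitive direction); the mode-2 fibre T[0,:,1] = [-9, -3] gives b = [3, 1]; then c[k] = T[0,0,k] / (a[0]·b[0]) = [0, -9, -9] / 3 = [0, -3, -3].
Expanding [1, -1] ⊗ [3, 1] ⊗ [0, -3, -3] reproduces all 12 entries of T, so T = [1, -1] ⊗ [3, 1] ⊗ [0, -3, -3] and rank(T) ≤ 1.
These bounds meet, so rank(T) = 1.
Check entry T[1,1,1] = 3: (-1)·(1)·(-3) = 3.

1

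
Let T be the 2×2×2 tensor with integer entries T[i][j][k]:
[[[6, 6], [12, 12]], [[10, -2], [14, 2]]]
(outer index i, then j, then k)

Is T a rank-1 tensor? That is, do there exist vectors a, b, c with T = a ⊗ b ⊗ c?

The mode-2 unfolding of T (rows indexed by j, columns by (i,k) = (0,0), (0,1), (1,0), (1,1)) is [[6, 6, 10, -2], [12, 12, 14, 2]].
There the 2×2 minor on rows j ∈ {0, 1}, columns (i,k) ∈ {(0,0), (1,0)} is det [[6, 10], [12, 14]] = -36 ≠ 0, so this unfolding has rank ≥ 2; CP rank is at least every unfolding rank, so rank(T) ≥ 2.
In particular rank(T) ≥ 2 > 1, so T is not rank-1.

No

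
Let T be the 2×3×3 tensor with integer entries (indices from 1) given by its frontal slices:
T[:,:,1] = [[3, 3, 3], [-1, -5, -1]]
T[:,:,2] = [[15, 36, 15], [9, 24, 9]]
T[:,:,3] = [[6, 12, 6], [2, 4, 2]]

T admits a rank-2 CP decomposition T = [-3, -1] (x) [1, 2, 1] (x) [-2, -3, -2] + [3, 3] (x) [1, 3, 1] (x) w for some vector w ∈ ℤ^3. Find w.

Subtract the known terms from T to get the rank-1 residual R = [3, 3] (x) [1, 3, 1] (x) w, so R[i,j,k] = a[i]·b[j]·w[k]. Pick indices with nonzero a[1]·b[1] = (3)·(1) = 3. Only the fibre through (1,1,·) is needed: R[1,1,:] = T[1,1,:] − Σₗ aₗ[1]bₗ[1]cₗ = [3, 15, 6] − (-3)·(1)·[-2, -3, -2] = [-3, 6, 0]. Then w[k] = R[1,1,k] / 3 for each k, giving w = [-3, 6, 0] / 3 = [-1, 2, 0].

w = [-1, 2, 0]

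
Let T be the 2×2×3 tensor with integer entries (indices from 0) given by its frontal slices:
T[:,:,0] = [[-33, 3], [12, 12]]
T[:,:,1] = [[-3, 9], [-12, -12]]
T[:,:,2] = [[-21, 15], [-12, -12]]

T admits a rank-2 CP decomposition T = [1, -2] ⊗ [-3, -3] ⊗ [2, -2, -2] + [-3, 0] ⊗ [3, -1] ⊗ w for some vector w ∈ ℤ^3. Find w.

w = [3, 1, 3]

Subtract the known terms from T to get the rank-1 residual R = [-3, 0] ⊗ [3, -1] ⊗ w, so R[i,j,k] = a[i]·b[j]·w[k]. Pick indices with nonzero a[0]·b[0] = (-3)·(3) = -9. Only the fibre through (0,0,·) is needed: R[0,0,:] = T[0,0,:] − Σₗ aₗ[0]bₗ[0]cₗ = [-33, -3, -21] − (1)·(-3)·[2, -2, -2] = [-27, -9, -27]. Then w[k] = R[0,0,k] / -9 for each k, giving w = [-27, -9, -27] / -9 = [3, 1, 3].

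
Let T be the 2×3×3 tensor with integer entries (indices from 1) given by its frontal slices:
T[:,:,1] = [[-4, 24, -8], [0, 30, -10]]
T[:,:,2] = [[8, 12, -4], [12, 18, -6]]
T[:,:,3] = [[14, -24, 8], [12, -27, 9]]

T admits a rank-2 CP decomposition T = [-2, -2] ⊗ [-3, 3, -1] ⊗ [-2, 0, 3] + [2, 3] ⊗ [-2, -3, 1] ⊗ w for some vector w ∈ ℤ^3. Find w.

w = [-2, -2, 1]

Subtract the known terms from T to get the rank-1 residual R = [2, 3] ⊗ [-2, -3, 1] ⊗ w, so R[i,j,k] = a[i]·b[j]·w[k]. Pick indices with nonzero a[1]·b[1] = (2)·(-2) = -4. Only the fibre through (1,1,·) is needed: R[1,1,:] = T[1,1,:] − Σₗ aₗ[1]bₗ[1]cₗ = [-4, 8, 14] − (-2)·(-3)·[-2, 0, 3] = [8, 8, -4]. Then w[k] = R[1,1,k] / -4 for each k, giving w = [8, 8, -4] / -4 = [-2, -2, 1].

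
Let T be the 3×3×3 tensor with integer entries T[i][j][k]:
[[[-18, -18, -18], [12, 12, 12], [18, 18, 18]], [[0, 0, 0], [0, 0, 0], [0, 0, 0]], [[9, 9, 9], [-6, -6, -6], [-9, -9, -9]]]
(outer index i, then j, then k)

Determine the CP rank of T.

1

Lower bound: T ≠ 0 (e.g. T[0,0,0] = -18), so rank(T) ≥ 1.
Upper bound: if T = a ⊗ b ⊗ c then every fibre of T is a multiple of the corresponding factor, so read the factors off the fibres through the nonzero entry T[0,0,0] = -18.
The mode-1 fibre T[:,0,0] = [-18, 0, 9] gives a = [2, 0, -1] (primitive direction); the mode-2 fibre T[0,:,0] = [-18, 12, 18] gives b = [3, -2, -3]; then c[k] = T[0,0,k] / (a[0]·b[0]) = [-18, -18, -18] / 6 = [-3, -3, -3].
Expanding [2, 0, -1] ⊗ [3, -2, -3] ⊗ [-3, -3, -3] reproduces all 27 entries of T, so T = [2, 0, -1] ⊗ [3, -2, -3] ⊗ [-3, -3, -3] and rank(T) ≤ 1.
These bounds meet, so rank(T) = 1.
Check entry T[2,0,2] = 9: (-1)·(3)·(-3) = 9.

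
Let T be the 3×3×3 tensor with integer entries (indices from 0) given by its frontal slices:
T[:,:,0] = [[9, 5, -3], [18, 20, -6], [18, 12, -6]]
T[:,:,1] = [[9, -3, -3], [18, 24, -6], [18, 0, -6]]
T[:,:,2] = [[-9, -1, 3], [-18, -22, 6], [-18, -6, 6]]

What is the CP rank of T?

Lower bound: the mode-2 unfolding of T (rows indexed by j, columns by (i,k) = (0,0), (0,1), (0,2), (1,0), (1,1), (1,2), (2,0), (2,1), (2,2)) is [[9, 9, -9, 18, 18, -18, 18, 18, -18], [5, -3, -1, 20, 24, -22, 12, 0, -6], [-3, -3, 3, -6, -6, 6, -6, -6, 6]].
There the 2×2 minor on rows j ∈ {0, 1}, columns (i,k) ∈ {(0,0), (0,1)} is det [[9, 9], [5, -3]] = -72 ≠ 0, so this unfolding has rank ≥ 2; CP rank is at least every unfolding rank, so rank(T) ≥ 2. (This is only a lower bound: in general the CP rank may exceed every unfolding rank, so we still need to exhibit 2 rank-1 terms summing to T.)
Upper bound — finding two terms. Write S_k = T[:,:,k] for the frontal slices: S₀ = [[9, 5, -3], [18, 20, -6], [18, 12, -6]], S₁ = [[9, -3, -3], [18, 24, -6], [18, 0, -6]], S₂ = [[-9, -1, 3], [-18, -22, 6], [-18, -6, 6]].
If T = a₁ ⊗ b₁ ⊗ c₁ + a₂ ⊗ b₂ ⊗ c₂ then each S_k = c₁[k]·a₁b₁ᵀ + c₂[k]·a₂b₂ᵀ. S₀ and S₁ are linearly independent, so a₁b₁ᵀ and a₂b₂ᵀ must span the same plane of matrices: they are the rank-1 matrices of the form x·S₀ + y·S₁.
The 2×2 minor of x·S₀ + y·S₁ on rows {0,1}, columns {0,1} is 90·x² + 360·xy + 270·y² = 90·(x + 3·y)(x + y), vanishing at (x:y) = (3:-1) and (1:-1).
M₁ = 3·S₀ − S₁ = [[18, 18, -6], [36, 36, -12], [36, 36, -12]] = 6·[1, 2, 2][3, 3, -1]ᵀ and M₂ = S₀ − S₁ = [[0, 8, 0], [0, -4, 0], [0, 12, 0]] = 4·[2, -1, 3][0, 1, 0]ᵀ, so take a₁ = [1, 2, 2], b₁ = [3, 3, -1], a₂ = [2, -1, 3], b₂ = [0, 1, 0].
Each slice is an integer combination of E₁ = a₁b₁ᵀ and E₂ = a₂b₂ᵀ: S₀ = 3·E₁ − 2·E₂, S₁ = 3·E₁ − 6·E₂, S₂ = −3·E₁ + 4·E₂; reading off coefficients, c₁ = [3, 3, -3] and c₂ = [-2, -6, 4].
Hence T = [1, 2, 2] ⊗ [3, 3, -1] ⊗ [3, 3, -3] + [2, -1, 3] ⊗ [0, 1, 0] ⊗ [-2, -6, 4], so rank(T) ≤ 2.
These bounds meet, so rank(T) = 2.

2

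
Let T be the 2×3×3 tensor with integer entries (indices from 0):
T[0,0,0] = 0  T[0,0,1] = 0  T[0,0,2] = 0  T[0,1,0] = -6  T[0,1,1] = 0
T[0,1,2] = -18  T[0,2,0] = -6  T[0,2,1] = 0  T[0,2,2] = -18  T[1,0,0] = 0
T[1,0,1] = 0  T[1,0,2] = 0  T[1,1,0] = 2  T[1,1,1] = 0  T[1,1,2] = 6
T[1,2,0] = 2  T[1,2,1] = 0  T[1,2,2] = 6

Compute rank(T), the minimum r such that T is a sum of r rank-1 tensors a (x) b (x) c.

1

Lower bound: T ≠ 0 (e.g. T[0,1,0] = -6), so rank(T) ≥ 1.
Upper bound: if T = a (x) b (x) c then every fibre of T is a multiple of the corresponding factor, so read the factors off the fibres through the nonzero entry T[0,1,0] = -6.
The mode-1 fibre T[:,1,0] = [-6, 2] gives a = [3, -1] (primitive direction); the mode-2 fibre T[0,:,0] = [0, -6, -6] gives b = [0, 1, 1]; then c[k] = T[0,1,k] / (a[0]·b[1]) = [-6, 0, -18] / 3 = [-2, 0, -6].
Expanding [3, -1] (x) [0, 1, 1] (x) [-2, 0, -6] reproduces all 18 entries of T, so T = [3, -1] (x) [0, 1, 1] (x) [-2, 0, -6] and rank(T) ≤ 1.
These bounds meet, so rank(T) = 1.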